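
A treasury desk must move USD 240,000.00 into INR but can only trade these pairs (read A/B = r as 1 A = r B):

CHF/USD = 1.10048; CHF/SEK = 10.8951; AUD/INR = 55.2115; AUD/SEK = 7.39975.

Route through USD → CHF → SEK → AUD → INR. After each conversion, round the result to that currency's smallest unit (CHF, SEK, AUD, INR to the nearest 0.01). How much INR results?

INR 17,728,533.01

USD 240,000.00 ÷ 1.10048 = CHF 218,086.65
CHF 218,086.65 × 10.8951 = SEK 2,376,075.86
SEK 2,376,075.86 ÷ 7.39975 = AUD 321,102.18
AUD 321,102.18 × 55.2115 = INR 17,728,533.01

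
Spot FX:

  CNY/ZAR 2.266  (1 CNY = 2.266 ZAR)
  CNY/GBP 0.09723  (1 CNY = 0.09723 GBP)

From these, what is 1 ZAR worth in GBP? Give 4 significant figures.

ZAR/GBP = 0.04291

1 ZAR ÷ 2.266 = 0.441306 CNY
0.441306 CNY × 0.09723 = 0.0429082 GBP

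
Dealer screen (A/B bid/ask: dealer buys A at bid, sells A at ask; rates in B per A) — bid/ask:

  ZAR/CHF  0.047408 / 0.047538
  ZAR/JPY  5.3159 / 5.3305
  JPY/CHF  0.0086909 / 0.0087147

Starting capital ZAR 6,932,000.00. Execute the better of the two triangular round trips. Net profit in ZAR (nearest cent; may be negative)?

Best loop ZAR → CHF → JPY → ZAR:
ZAR 6,932,000.00 × 0.047408 (sell ZAR at bid) = CHF 328,632.26
CHF 328,632.26 ÷ 0.0087147 (buy JPY at ask) = JPY 37,710,105
JPY 37,710,105 ÷ 5.3305 (buy ZAR at ask) = ZAR 7,074,403.05

Net profit: ZAR 142,403.05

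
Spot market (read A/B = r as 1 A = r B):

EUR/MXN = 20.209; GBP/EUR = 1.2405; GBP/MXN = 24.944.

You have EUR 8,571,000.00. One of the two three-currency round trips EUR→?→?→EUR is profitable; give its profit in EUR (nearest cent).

Profitable loop is EUR → MXN → GBP → EUR:
EUR 8,571,000.00 × 20.209 = MXN 173,211,339.00
MXN 173,211,339.00 ÷ 24.944 = GBP 6,944,008.14
GBP 6,944,008.14 × 1.2405 = EUR 8,614,042.10
Profit = EUR 8,614,042.10 − EUR 8,571,000.00

Profit: EUR 43,042.10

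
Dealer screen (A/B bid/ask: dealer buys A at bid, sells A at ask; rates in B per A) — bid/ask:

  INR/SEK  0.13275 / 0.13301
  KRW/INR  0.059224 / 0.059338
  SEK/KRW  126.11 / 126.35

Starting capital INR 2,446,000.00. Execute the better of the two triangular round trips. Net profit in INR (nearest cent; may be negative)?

Net profit: INR 6,810.57

Best loop INR → KRW → SEK → INR:
INR 2,446,000.00 ÷ 0.059338 (buy KRW at ask) = KRW 41,221,477
KRW 41,221,477 ÷ 126.35 (buy SEK at ask) = SEK 326,248.33
SEK 326,248.33 ÷ 0.13301 (buy INR at ask) = INR 2,452,810.57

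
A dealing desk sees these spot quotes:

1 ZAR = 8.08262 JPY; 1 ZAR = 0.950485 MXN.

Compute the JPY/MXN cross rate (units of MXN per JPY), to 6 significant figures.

JPY/MXN = 0.117596

1 JPY ÷ 8.08262 = 0.123722 ZAR
0.123722 ZAR × 0.950485 = 0.117596 MXN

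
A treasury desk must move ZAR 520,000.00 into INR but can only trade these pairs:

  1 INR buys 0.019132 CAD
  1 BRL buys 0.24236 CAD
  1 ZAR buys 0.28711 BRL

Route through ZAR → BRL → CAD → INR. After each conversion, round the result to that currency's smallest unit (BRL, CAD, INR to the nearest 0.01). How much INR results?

ZAR 520,000.00 × 0.28711 = BRL 149,297.20
BRL 149,297.20 × 0.24236 = CAD 36,183.67
CAD 36,183.67 ÷ 0.019132 = INR 1,891,264.37

INR 1,891,264.37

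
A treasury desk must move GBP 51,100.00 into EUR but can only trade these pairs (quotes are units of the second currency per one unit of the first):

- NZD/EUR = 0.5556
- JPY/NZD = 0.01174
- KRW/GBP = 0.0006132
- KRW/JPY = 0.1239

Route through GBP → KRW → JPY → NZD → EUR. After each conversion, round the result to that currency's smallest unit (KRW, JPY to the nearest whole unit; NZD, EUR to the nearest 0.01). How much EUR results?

EUR 67,347.33

GBP 51,100.00 ÷ 0.0006132 = KRW 83,333,333
KRW 83,333,333 × 0.1239 = JPY 10,325,000
JPY 10,325,000 × 0.01174 = NZD 121,215.50
NZD 121,215.50 × 0.5556 = EUR 67,347.33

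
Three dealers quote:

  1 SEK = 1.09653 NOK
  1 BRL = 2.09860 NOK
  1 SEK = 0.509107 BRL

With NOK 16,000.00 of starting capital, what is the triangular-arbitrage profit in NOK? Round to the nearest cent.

Profitable loop is NOK → BRL → SEK → NOK:
NOK 16,000.00 ÷ 2.09860 = BRL 7,624.13
BRL 7,624.13 ÷ 0.509107 = SEK 14,975.50
SEK 14,975.50 × 1.09653 = NOK 16,421.08
Profit = NOK 16,421.08 − NOK 16,000.00

Profit: NOK 421.08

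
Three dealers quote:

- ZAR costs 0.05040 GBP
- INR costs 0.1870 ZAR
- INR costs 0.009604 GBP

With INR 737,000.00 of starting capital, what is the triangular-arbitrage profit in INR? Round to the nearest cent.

Profit: INR 14,013.07

Profitable loop is INR → GBP → ZAR → INR:
INR 737,000.00 × 0.009604 = GBP 7,078.15
GBP 7,078.15 ÷ 0.05040 = ZAR 140,439.44
ZAR 140,439.44 ÷ 0.1870 = INR 751,013.07
Profit = INR 751,013.07 − INR 737,000.00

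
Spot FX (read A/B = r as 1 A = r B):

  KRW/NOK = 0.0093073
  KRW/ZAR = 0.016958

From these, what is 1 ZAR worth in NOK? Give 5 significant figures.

ZAR/NOK = 0.54884

1 ZAR ÷ 0.016958 = 58.9692 KRW
58.9692 KRW × 0.0093073 = 0.548844 NOK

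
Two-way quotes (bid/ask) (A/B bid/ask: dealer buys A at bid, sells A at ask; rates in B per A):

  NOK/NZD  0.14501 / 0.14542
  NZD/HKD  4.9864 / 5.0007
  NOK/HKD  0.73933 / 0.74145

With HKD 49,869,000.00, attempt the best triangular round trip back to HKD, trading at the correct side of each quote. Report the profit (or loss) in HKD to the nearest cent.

Net profit: HKD 831,710.69

Best loop HKD → NZD → NOK → HKD:
HKD 49,869,000.00 ÷ 5.0007 (buy NZD at ask) = NZD 9,972,403.86
NZD 9,972,403.86 ÷ 0.14542 (buy NOK at ask) = NOK 68,576,563.50
NOK 68,576,563.50 × 0.73933 (sell NOK at bid) = HKD 50,700,710.69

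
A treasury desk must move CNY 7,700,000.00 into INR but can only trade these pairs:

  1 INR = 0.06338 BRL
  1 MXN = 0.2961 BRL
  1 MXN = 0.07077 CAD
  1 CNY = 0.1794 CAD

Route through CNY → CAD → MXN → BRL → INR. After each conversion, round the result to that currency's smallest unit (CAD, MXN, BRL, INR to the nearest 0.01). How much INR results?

INR 91,190,614.23

CNY 7,700,000.00 × 0.1794 = CAD 1,381,380.00
CAD 1,381,380.00 ÷ 0.07077 = MXN 19,519,287.83
MXN 19,519,287.83 × 0.2961 = BRL 5,779,661.13
BRL 5,779,661.13 ÷ 0.06338 = INR 91,190,614.23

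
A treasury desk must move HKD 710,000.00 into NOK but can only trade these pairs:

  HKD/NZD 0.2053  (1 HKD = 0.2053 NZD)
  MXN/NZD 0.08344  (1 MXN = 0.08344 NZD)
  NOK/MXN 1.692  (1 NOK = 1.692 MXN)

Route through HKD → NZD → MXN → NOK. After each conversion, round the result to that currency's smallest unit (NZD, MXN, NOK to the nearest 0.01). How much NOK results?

NOK 1,032,458.59

HKD 710,000.00 × 0.2053 = NZD 145,763.00
NZD 145,763.00 ÷ 0.08344 = MXN 1,746,919.94
MXN 1,746,919.94 ÷ 1.692 = NOK 1,032,458.59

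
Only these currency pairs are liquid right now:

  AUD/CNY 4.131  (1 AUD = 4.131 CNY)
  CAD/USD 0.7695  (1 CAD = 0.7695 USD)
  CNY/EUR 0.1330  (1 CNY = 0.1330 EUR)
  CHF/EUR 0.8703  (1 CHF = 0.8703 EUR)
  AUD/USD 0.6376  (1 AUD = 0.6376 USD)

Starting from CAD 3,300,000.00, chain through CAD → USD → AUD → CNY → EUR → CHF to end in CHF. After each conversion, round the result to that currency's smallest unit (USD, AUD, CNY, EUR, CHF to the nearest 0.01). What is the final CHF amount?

CHF 2,514,271.12

CAD 3,300,000.00 × 0.7695 = USD 2,539,350.00
USD 2,539,350.00 ÷ 0.6376 = AUD 3,982,669.39
AUD 3,982,669.39 × 4.131 = CNY 16,452,407.25
CNY 16,452,407.25 × 0.1330 = EUR 2,188,170.16
EUR 2,188,170.16 ÷ 0.8703 = CHF 2,514,271.12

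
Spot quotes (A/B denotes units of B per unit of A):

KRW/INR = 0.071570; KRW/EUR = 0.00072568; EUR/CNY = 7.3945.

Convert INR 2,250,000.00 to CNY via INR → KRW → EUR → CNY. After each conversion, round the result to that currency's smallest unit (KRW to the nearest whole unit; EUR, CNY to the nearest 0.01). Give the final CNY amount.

INR 2,250,000.00 ÷ 0.071570 = KRW 31,437,753
KRW 31,437,753 × 0.00072568 = EUR 22,813.75
EUR 22,813.75 × 7.3945 = CNY 168,696.27

CNY 168,696.27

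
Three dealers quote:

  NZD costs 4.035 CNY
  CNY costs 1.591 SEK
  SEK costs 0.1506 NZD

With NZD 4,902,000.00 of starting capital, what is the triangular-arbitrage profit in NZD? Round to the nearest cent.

Profitable loop is NZD → SEK → CNY → NZD:
NZD 4,902,000.00 ÷ 0.1506 = SEK 32,549,800.80
SEK 32,549,800.80 ÷ 1.591 = CNY 20,458,705.72
CNY 20,458,705.72 ÷ 4.035 = NZD 5,070,311.21
Profit = NZD 5,070,311.21 − NZD 4,902,000.00

Profit: NZD 168,311.21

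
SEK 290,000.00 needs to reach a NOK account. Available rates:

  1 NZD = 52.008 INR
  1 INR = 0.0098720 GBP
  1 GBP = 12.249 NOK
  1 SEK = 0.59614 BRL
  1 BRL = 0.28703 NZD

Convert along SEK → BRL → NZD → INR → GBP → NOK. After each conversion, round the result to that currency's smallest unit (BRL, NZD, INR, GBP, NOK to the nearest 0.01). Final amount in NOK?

NOK 312,068.14

SEK 290,000.00 × 0.59614 = BRL 172,880.60
BRL 172,880.60 × 0.28703 = NZD 49,621.92
NZD 49,621.92 × 52.008 = INR 2,580,736.82
INR 2,580,736.82 × 0.0098720 = GBP 25,477.03
GBP 25,477.03 × 12.249 = NOK 312,068.14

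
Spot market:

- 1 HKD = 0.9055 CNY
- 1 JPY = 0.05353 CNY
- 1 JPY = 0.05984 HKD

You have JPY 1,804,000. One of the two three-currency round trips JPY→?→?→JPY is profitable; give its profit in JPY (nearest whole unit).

Profit: JPY 22,078

Profitable loop is JPY → HKD → CNY → JPY:
JPY 1,804,000 × 0.05984 = HKD 107,951.36
HKD 107,951.36 × 0.9055 = CNY 97,749.96
CNY 97,749.96 ÷ 0.05353 = JPY 1,826,078
Profit = JPY 1,826,078 − JPY 1,804,000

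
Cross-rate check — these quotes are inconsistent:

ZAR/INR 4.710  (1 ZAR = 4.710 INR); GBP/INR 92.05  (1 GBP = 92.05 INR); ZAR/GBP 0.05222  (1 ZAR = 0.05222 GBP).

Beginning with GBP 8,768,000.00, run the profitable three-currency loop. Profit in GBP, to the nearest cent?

Profit: GBP 180,295.03

Profitable loop is GBP → INR → ZAR → GBP:
GBP 8,768,000.00 × 92.05 = INR 807,094,400.00
INR 807,094,400.00 ÷ 4.710 = ZAR 171,357,622.08
ZAR 171,357,622.08 × 0.05222 = GBP 8,948,295.03
Profit = GBP 8,948,295.03 − GBP 8,768,000.00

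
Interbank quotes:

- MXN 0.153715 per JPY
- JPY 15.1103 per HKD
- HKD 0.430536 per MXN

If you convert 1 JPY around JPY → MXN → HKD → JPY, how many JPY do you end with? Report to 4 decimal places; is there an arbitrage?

Around JPY → MXN → HKD → JPY: 1 × 0.153715 × 0.430536 × 15.1103 = 0.999997
Product ≈ 1 (deviation 0.000%, within rounding noise).

1.0000 (no arbitrage)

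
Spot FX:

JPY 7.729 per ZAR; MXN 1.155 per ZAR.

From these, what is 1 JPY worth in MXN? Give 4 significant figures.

1 JPY ÷ 7.729 = 0.129383 ZAR
0.129383 ZAR × 1.155 = 0.149437 MXN

JPY/MXN = 0.1494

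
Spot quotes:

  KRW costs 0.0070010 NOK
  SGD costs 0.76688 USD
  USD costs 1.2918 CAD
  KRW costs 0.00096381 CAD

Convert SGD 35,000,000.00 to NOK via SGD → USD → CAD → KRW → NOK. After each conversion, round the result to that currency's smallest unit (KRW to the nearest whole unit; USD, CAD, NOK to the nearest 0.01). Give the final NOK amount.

NOK 251,860,108.35

SGD 35,000,000.00 × 0.76688 = USD 26,840,800.00
USD 26,840,800.00 × 1.2918 = CAD 34,672,945.44
CAD 34,672,945.44 ÷ 0.00096381 = KRW 35,974,876,210
KRW 35,974,876,210 × 0.0070010 = NOK 251,860,108.35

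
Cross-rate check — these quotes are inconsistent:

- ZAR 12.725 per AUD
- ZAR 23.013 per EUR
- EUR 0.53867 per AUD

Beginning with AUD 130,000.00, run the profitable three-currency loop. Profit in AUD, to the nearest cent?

Profitable loop is AUD → ZAR → EUR → AUD:
AUD 130,000.00 × 12.725 = ZAR 1,654,250.00
ZAR 1,654,250.00 ÷ 23.013 = EUR 71,883.28
EUR 71,883.28 ÷ 0.53867 = AUD 133,445.86
Profit = AUD 133,445.86 − AUD 130,000.00

Profit: AUD 3,445.86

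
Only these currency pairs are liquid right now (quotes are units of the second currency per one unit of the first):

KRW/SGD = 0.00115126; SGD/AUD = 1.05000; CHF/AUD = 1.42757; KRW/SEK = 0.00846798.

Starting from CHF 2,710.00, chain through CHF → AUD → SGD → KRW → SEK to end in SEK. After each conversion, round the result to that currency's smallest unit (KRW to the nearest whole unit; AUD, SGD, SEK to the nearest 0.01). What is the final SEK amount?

CHF 2,710.00 × 1.42757 = AUD 3,868.71
AUD 3,868.71 ÷ 1.05000 = SGD 3,684.49
SGD 3,684.49 ÷ 0.00115126 = KRW 3,200,398
KRW 3,200,398 × 0.00846798 = SEK 27,100.91

SEK 27,100.91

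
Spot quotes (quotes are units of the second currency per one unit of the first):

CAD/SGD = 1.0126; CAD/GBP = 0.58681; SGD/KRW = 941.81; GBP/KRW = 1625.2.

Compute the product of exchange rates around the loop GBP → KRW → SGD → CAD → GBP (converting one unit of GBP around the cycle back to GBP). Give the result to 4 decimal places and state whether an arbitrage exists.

Around GBP → KRW → SGD → CAD → GBP: 1 × 1625.2 ÷ 941.81 ÷ 1.0126 × 0.58681 = 1.000007
Product ≈ 1 (deviation 0.001%, within rounding noise).

1.0000 (no arbitrage)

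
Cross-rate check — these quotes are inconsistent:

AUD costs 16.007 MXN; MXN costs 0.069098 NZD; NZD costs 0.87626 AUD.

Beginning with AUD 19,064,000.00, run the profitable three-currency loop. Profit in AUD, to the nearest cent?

Profit: AUD 606,057.07

Profitable loop is AUD → NZD → MXN → AUD:
AUD 19,064,000.00 ÷ 0.87626 = NZD 21,756,099.79
NZD 21,756,099.79 ÷ 0.069098 = MXN 314,858,603.54
MXN 314,858,603.54 ÷ 16.007 = AUD 19,670,057.07
Profit = AUD 19,670,057.07 − AUD 19,064,000.00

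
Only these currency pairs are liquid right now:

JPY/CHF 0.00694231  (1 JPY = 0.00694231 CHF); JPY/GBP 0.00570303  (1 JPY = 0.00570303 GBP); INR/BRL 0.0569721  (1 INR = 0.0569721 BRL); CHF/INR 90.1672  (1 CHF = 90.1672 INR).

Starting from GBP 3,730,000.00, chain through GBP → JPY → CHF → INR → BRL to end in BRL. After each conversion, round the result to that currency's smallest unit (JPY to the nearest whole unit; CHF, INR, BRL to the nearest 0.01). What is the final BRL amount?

GBP 3,730,000.00 ÷ 0.00570303 = JPY 654,038,292
JPY 654,038,292 × 0.00694231 = CHF 4,540,536.57
CHF 4,540,536.57 × 90.1672 = INR 409,407,469.01
INR 409,407,469.01 × 0.0569721 = BRL 23,324,803.27

BRL 23,324,803.27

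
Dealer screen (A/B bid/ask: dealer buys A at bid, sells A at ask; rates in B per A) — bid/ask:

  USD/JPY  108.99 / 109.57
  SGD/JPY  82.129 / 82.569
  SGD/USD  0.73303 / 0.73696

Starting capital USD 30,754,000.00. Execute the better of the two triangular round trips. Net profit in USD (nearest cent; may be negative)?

Net profit: USD 525,699.13

Best loop USD → SGD → JPY → USD:
USD 30,754,000.00 ÷ 0.73696 (buy SGD at ask) = SGD 41,730,894.49
SGD 41,730,894.49 × 82.129 (sell SGD at bid) = JPY 3,427,316,633
JPY 3,427,316,633 ÷ 109.57 (buy USD at ask) = USD 31,279,699.13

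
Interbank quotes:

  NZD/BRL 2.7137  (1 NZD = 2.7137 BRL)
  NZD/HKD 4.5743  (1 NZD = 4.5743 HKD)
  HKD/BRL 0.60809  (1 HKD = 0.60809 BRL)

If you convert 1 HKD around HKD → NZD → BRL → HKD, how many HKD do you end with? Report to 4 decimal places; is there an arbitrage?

0.9756 (arbitrage exists)

Around HKD → NZD → BRL → HKD: 1 ÷ 4.5743 × 2.7137 ÷ 0.60809 = 0.975594
Product < 1; profitable direction is HKD → BRL → NZD → HKD.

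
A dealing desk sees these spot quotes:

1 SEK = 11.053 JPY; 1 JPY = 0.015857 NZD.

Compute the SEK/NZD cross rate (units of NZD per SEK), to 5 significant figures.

1 SEK × 11.053 = 11.053 JPY
11.053 JPY × 0.015857 = 0.175267 NZD

SEK/NZD = 0.17527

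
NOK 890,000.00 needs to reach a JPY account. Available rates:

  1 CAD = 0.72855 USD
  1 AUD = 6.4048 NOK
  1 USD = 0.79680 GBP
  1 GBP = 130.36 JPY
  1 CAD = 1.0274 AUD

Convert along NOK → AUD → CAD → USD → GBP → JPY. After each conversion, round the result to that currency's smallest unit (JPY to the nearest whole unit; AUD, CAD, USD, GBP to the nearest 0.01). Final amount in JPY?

JPY 10,235,238

NOK 890,000.00 ÷ 6.4048 = AUD 138,958.28
AUD 138,958.28 ÷ 1.0274 = CAD 135,252.37
CAD 135,252.37 × 0.72855 = USD 98,538.11
USD 98,538.11 × 0.79680 = GBP 78,515.17
GBP 78,515.17 × 130.36 = JPY 10,235,238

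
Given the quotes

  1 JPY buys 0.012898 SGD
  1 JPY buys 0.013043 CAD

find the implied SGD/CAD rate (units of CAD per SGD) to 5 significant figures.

SGD/CAD = 1.0112

1 SGD ÷ 0.012898 = 77.5314 JPY
77.5314 JPY × 0.013043 = 1.01124 CAD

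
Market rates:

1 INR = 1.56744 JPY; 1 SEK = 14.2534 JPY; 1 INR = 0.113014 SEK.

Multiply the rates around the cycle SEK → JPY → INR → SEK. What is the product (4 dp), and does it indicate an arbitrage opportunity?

1.0277 (arbitrage exists)

Around SEK → JPY → INR → SEK: 1 × 14.2534 ÷ 1.56744 × 0.113014 = 1.027684
Product > 1; profitable direction is SEK → JPY → INR → SEK.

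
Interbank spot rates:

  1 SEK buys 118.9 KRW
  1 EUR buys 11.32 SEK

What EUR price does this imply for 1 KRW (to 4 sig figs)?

KRW/EUR = 0.0007430

1 KRW ÷ 118.9 = 0.00841043 SEK
0.00841043 SEK ÷ 11.32 = 0.000742971 EUR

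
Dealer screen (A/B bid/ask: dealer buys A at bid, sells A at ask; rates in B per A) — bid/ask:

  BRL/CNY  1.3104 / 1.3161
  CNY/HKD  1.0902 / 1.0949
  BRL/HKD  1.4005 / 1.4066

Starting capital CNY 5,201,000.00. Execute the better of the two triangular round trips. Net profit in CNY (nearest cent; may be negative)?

Net profit: CNY 81,339.41

Best loop CNY → HKD → BRL → CNY:
CNY 5,201,000.00 × 1.0902 (sell CNY at bid) = HKD 5,670,130.20
HKD 5,670,130.20 ÷ 1.4066 (buy BRL at ask) = BRL 4,031,089.29
BRL 4,031,089.29 × 1.3104 (sell BRL at bid) = CNY 5,282,339.41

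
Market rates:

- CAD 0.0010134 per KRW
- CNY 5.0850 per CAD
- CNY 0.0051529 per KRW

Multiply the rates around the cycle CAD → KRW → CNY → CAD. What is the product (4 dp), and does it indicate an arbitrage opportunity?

Around CAD → KRW → CNY → CAD: 1 ÷ 0.0010134 × 0.0051529 ÷ 5.0850 = 0.999954
Product ≈ 1 (deviation 0.005%, within rounding noise).

1.0000 (no arbitrage)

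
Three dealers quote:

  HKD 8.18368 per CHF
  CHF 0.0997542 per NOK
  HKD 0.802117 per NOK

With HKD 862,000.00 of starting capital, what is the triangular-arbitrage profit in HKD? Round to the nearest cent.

Profit: HKD 15,302.51

Profitable loop is HKD → NOK → CHF → HKD:
HKD 862,000.00 ÷ 0.802117 = NOK 1,074,656.19
NOK 1,074,656.19 × 0.0997542 = CHF 107,201.47
CHF 107,201.47 × 8.18368 = HKD 877,302.51
Profit = HKD 877,302.51 − HKD 862,000.00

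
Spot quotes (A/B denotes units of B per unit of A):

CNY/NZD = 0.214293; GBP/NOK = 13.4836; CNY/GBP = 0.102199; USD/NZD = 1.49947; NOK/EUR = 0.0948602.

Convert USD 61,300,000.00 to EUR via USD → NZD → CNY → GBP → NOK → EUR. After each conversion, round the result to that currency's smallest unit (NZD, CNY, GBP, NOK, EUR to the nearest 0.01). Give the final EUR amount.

USD 61,300,000.00 × 1.49947 = NZD 91,917,511.00
NZD 91,917,511.00 ÷ 0.214293 = CNY 428,933,800.92
CNY 428,933,800.92 × 0.102199 = GBP 43,836,605.52
GBP 43,836,605.52 × 13.4836 = NOK 591,075,254.19
NOK 591,075,254.19 × 0.0948602 = EUR 56,069,516.83

EUR 56,069,516.83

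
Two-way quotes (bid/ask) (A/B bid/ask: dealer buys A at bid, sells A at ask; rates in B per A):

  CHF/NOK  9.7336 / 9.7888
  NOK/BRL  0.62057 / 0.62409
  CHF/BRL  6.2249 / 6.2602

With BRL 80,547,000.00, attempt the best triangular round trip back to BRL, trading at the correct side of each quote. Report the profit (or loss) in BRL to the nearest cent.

Net profit: BRL 1,526,899.78

Best loop BRL → NOK → CHF → BRL:
BRL 80,547,000.00 ÷ 0.62409 (buy NOK at ask) = NOK 129,063,115.90
NOK 129,063,115.90 ÷ 9.7888 (buy CHF at ask) = CHF 13,184,774.02
CHF 13,184,774.02 × 6.2249 (sell CHF at bid) = BRL 82,073,899.78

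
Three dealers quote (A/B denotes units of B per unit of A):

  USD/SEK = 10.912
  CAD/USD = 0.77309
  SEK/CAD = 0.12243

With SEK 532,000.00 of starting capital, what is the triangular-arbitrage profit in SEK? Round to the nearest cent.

Profit: SEK 17,457.23

Profitable loop is SEK → CAD → USD → SEK:
SEK 532,000.00 × 0.12243 = CAD 65,132.76
CAD 65,132.76 × 0.77309 = USD 50,353.49
USD 50,353.49 × 10.912 = SEK 549,457.23
Profit = SEK 549,457.23 − SEK 532,000.00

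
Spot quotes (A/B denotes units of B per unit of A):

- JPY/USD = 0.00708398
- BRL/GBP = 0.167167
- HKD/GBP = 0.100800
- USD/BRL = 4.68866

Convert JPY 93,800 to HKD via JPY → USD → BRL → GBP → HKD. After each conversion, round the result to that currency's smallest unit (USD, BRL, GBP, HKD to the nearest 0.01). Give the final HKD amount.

JPY 93,800 × 0.00708398 = USD 664.48
USD 664.48 × 4.68866 = BRL 3,115.52
BRL 3,115.52 × 0.167167 = GBP 520.81
GBP 520.81 ÷ 0.100800 = HKD 5,166.77

HKD 5,166.77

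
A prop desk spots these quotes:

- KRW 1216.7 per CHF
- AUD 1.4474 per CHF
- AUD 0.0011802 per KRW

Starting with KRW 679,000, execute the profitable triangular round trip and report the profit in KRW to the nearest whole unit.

Profitable loop is KRW → CHF → AUD → KRW:
KRW 679,000 ÷ 1216.7 = CHF 558.07
CHF 558.07 × 1.4474 = AUD 807.75
AUD 807.75 ÷ 0.0011802 = KRW 684,415
Profit = KRW 684,415 − KRW 679,000

Profit: KRW 5,415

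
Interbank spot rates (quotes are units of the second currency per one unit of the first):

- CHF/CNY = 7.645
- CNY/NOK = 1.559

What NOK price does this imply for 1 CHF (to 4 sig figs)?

CHF/NOK = 11.92

1 CHF × 7.645 = 7.645 CNY
7.645 CNY × 1.559 = 11.9186 NOK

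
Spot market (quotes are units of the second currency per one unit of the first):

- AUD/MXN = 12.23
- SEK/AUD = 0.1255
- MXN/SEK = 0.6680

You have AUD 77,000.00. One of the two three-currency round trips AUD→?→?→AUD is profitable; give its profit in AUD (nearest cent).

Profit: AUD 1,947.32

Profitable loop is AUD → MXN → SEK → AUD:
AUD 77,000.00 × 12.23 = MXN 941,710.00
MXN 941,710.00 × 0.6680 = SEK 629,062.28
SEK 629,062.28 × 0.1255 = AUD 78,947.32
Profit = AUD 78,947.32 − AUD 77,000.00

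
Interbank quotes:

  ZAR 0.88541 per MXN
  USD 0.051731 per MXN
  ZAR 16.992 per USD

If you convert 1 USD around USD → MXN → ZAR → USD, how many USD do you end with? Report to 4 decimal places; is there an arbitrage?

1.0073 (arbitrage exists)

Around USD → MXN → ZAR → USD: 1 ÷ 0.051731 × 0.88541 ÷ 16.992 = 1.007277
Product > 1; profitable direction is USD → MXN → ZAR → USD.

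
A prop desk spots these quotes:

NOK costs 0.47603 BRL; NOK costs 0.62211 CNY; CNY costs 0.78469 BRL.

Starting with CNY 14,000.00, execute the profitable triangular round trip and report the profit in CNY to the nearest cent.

Profit: CNY 356.85

Profitable loop is CNY → BRL → NOK → CNY:
CNY 14,000.00 × 0.78469 = BRL 10,985.66
BRL 10,985.66 ÷ 0.47603 = NOK 23,077.66
NOK 23,077.66 × 0.62211 = CNY 14,356.85
Profit = CNY 14,356.85 − CNY 14,000.00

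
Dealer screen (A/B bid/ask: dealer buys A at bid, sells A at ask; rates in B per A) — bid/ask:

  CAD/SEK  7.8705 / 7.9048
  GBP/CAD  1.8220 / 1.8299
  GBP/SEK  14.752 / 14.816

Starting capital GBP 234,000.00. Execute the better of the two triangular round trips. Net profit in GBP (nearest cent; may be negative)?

Net profit: GBP 4,642.90

Best loop GBP → SEK → CAD → GBP:
GBP 234,000.00 × 14.752 (sell GBP at bid) = SEK 3,451,968.00
SEK 3,451,968.00 ÷ 7.9048 (buy CAD at ask) = CAD 436,692.64
CAD 436,692.64 ÷ 1.8299 (buy GBP at ask) = GBP 238,642.90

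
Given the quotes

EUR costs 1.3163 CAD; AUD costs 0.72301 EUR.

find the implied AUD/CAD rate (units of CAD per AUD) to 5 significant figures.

AUD/CAD = 0.95170

1 AUD × 0.72301 = 0.72301 EUR
0.72301 EUR × 1.3163 = 0.951698 CAD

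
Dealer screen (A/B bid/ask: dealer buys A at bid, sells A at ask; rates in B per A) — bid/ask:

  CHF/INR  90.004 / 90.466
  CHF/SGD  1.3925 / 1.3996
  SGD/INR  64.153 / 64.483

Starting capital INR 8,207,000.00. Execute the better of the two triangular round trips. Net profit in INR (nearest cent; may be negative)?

Best loop INR → SGD → CHF → INR:
INR 8,207,000.00 ÷ 64.483 (buy SGD at ask) = SGD 127,273.86
SGD 127,273.86 ÷ 1.3996 (buy CHF at ask) = CHF 90,935.88
CHF 90,935.88 × 90.004 (sell CHF at bid) = INR 8,184,592.78

Net result: INR -22,407.22 (no profitable arbitrage after spreads)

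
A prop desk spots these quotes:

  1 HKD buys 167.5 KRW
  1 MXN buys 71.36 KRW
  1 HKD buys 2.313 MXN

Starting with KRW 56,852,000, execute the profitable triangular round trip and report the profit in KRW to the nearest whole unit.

Profit: KRW 841,925

Profitable loop is KRW → MXN → HKD → KRW:
KRW 56,852,000 ÷ 71.36 = MXN 796,692.83
MXN 796,692.83 ÷ 2.313 = HKD 344,441.34
HKD 344,441.34 × 167.5 = KRW 57,693,925
Profit = KRW 57,693,925 − KRW 56,852,000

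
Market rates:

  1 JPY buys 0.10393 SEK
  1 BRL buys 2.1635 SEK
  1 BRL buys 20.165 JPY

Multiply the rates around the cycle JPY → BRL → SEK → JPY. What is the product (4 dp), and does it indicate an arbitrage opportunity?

1.0323 (arbitrage exists)

Around JPY → BRL → SEK → JPY: 1 ÷ 20.165 × 2.1635 ÷ 0.10393 = 1.032328
Product > 1; profitable direction is JPY → BRL → SEK → JPY.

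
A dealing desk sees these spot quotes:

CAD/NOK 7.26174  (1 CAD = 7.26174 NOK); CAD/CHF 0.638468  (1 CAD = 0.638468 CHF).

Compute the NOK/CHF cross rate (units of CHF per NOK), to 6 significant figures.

1 NOK ÷ 7.26174 = 0.137708 CAD
0.137708 CAD × 0.638468 = 0.0879222 CHF

NOK/CHF = 0.0879222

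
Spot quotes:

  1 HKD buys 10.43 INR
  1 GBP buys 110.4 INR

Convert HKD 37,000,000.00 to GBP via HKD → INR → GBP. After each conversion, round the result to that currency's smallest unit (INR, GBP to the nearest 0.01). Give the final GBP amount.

HKD 37,000,000.00 × 10.43 = INR 385,910,000.00
INR 385,910,000.00 ÷ 110.4 = GBP 3,495,561.59

GBP 3,495,561.59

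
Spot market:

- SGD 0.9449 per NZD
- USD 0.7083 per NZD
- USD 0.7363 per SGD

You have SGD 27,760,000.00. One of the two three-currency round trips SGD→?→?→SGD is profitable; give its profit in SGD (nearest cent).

Profit: SGD 501,555.02

Profitable loop is SGD → NZD → USD → SGD:
SGD 27,760,000.00 ÷ 0.9449 = NZD 29,378,770.24
NZD 29,378,770.24 × 0.7083 = USD 20,808,982.96
USD 20,808,982.96 ÷ 0.7363 = SGD 28,261,555.02
Profit = SGD 28,261,555.02 − SGD 27,760,000.00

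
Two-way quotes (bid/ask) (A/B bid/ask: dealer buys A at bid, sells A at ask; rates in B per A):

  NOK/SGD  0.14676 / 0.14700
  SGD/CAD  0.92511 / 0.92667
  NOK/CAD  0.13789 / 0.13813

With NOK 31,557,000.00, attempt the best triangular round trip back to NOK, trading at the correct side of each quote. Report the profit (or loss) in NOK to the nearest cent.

Best loop NOK → CAD → SGD → NOK:
NOK 31,557,000.00 × 0.13789 (sell NOK at bid) = CAD 4,351,394.73
CAD 4,351,394.73 ÷ 0.92667 (buy SGD at ask) = SGD 4,695,732.82
SGD 4,695,732.82 ÷ 0.14700 (buy NOK at ask) = NOK 31,943,760.66

Net profit: NOK 386,760.66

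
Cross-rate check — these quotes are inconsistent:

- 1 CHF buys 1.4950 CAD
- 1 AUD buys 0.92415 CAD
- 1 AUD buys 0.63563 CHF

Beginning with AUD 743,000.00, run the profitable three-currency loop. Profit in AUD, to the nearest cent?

Profit: AUD 20,997.48

Profitable loop is AUD → CHF → CAD → AUD:
AUD 743,000.00 × 0.63563 = CHF 472,273.09
CHF 472,273.09 × 1.4950 = CAD 706,048.27
CAD 706,048.27 ÷ 0.92415 = AUD 763,997.48
Profit = AUD 763,997.48 − AUD 743,000.00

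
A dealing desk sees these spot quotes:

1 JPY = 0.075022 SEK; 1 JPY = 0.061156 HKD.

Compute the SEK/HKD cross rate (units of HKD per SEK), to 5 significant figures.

SEK/HKD = 0.81517

1 SEK ÷ 0.075022 = 13.3294 JPY
13.3294 JPY × 0.061156 = 0.815174 HKD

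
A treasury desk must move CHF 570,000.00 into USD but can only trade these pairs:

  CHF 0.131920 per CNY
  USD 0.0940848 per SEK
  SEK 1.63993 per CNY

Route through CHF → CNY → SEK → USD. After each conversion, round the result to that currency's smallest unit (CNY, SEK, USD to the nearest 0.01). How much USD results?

CHF 570,000.00 ÷ 0.131920 = CNY 4,320,800.49
CNY 4,320,800.49 × 1.63993 = SEK 7,085,810.35
SEK 7,085,810.35 × 0.0940848 = USD 666,667.05

USD 666,667.05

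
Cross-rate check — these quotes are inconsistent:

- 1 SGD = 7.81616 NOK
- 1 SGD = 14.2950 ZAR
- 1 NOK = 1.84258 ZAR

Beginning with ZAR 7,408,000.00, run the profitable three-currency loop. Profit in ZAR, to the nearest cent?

Profitable loop is ZAR → SGD → NOK → ZAR:
ZAR 7,408,000.00 ÷ 14.2950 = SGD 518,223.15
SGD 518,223.15 × 7.81616 = NOK 4,050,515.09
NOK 4,050,515.09 × 1.84258 = ZAR 7,463,398.10
Profit = ZAR 7,463,398.10 − ZAR 7,408,000.00

Profit: ZAR 55,398.10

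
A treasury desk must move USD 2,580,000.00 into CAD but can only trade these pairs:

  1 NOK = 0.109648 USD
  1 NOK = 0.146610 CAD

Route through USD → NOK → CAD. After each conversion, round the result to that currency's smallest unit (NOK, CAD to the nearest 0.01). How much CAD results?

USD 2,580,000.00 ÷ 0.109648 = NOK 23,529,840.95
NOK 23,529,840.95 × 0.146610 = CAD 3,449,709.98

CAD 3,449,709.98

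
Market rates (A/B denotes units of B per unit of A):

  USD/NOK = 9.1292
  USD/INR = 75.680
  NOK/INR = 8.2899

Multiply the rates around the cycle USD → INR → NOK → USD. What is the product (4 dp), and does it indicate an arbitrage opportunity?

Around USD → INR → NOK → USD: 1 × 75.680 ÷ 8.2899 ÷ 9.1292 = 0.999998
Product ≈ 1 (deviation 0.000%, within rounding noise).

1.0000 (no arbitrage)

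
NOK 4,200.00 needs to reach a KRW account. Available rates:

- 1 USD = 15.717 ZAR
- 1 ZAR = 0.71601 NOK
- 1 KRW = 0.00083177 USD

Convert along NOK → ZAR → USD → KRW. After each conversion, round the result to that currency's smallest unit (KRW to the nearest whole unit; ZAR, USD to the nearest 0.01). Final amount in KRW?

NOK 4,200.00 ÷ 0.71601 = ZAR 5,865.84
ZAR 5,865.84 ÷ 15.717 = USD 373.22
USD 373.22 ÷ 0.00083177 = KRW 448,706

KRW 448,706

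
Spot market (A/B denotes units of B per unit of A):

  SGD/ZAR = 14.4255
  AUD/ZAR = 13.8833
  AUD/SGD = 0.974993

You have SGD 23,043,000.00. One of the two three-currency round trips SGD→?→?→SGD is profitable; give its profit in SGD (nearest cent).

Profitable loop is SGD → ZAR → AUD → SGD:
SGD 23,043,000.00 × 14.4255 = ZAR 332,406,796.50
ZAR 332,406,796.50 ÷ 13.8833 = AUD 23,942,923.98
AUD 23,942,923.98 × 0.974993 = SGD 23,344,183.28
Profit = SGD 23,344,183.28 − SGD 23,043,000.00

Profit: SGD 301,183.28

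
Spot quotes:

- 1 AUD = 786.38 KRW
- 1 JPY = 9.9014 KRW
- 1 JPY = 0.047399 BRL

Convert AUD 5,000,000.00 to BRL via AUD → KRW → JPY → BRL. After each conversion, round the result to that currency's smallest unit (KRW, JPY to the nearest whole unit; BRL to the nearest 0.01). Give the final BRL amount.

AUD 5,000,000.00 × 786.38 = KRW 3,931,900,000
KRW 3,931,900,000 ÷ 9.9014 = JPY 397,105,460
JPY 397,105,460 × 0.047399 = BRL 18,822,401.70

BRL 18,822,401.70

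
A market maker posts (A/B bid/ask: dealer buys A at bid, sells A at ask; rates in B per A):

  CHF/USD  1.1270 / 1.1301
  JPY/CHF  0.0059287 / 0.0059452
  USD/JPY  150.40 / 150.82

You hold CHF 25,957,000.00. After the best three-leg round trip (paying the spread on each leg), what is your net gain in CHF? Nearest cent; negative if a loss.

Net profit: CHF 127,692.68

Best loop CHF → USD → JPY → CHF:
CHF 25,957,000.00 × 1.1270 (sell CHF at bid) = USD 29,253,539.00
USD 29,253,539.00 × 150.40 (sell USD at bid) = JPY 4,399,732,266
JPY 4,399,732,266 × 0.0059287 (sell JPY at bid) = CHF 26,084,692.68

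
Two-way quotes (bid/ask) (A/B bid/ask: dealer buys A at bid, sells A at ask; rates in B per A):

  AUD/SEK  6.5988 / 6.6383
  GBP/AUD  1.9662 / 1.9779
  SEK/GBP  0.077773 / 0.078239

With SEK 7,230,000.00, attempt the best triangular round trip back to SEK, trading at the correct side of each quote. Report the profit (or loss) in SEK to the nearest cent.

Net profit: SEK 65,579.70

Best loop SEK → GBP → AUD → SEK:
SEK 7,230,000.00 × 0.077773 (sell SEK at bid) = GBP 562,298.79
GBP 562,298.79 × 1.9662 (sell GBP at bid) = AUD 1,105,591.88
AUD 1,105,591.88 × 6.5988 (sell AUD at bid) = SEK 7,295,579.70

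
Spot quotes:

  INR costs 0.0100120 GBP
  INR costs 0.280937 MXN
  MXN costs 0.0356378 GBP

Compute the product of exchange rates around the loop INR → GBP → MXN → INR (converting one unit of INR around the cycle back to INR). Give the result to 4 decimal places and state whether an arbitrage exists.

1.0000 (no arbitrage)

Around INR → GBP → MXN → INR: 1 × 0.0100120 ÷ 0.0356378 ÷ 0.280937 = 1.000002
Product ≈ 1 (deviation 0.000%, within rounding noise).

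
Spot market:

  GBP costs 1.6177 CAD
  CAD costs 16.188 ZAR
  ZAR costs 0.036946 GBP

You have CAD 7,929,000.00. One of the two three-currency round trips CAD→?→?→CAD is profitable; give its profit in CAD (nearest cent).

Profit: CAD 266,204.79

Profitable loop is CAD → GBP → ZAR → CAD:
CAD 7,929,000.00 ÷ 1.6177 = GBP 4,901,403.23
GBP 4,901,403.23 ÷ 0.036946 = ZAR 132,663,975.17
ZAR 132,663,975.17 ÷ 16.188 = CAD 8,195,204.79
Profit = CAD 8,195,204.79 − CAD 7,929,000.00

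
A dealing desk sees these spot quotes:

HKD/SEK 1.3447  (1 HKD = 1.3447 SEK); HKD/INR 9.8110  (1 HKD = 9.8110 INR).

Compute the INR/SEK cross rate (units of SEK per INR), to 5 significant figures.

INR/SEK = 0.13706

1 INR ÷ 9.8110 = 0.101926 HKD
0.101926 HKD × 1.3447 = 0.13706 SEK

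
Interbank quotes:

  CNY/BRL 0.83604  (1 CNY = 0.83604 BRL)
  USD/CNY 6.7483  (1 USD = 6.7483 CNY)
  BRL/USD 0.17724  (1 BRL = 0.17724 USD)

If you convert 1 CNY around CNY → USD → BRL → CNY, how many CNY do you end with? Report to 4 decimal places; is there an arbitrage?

Around CNY → USD → BRL → CNY: 1 ÷ 6.7483 ÷ 0.17724 ÷ 0.83604 = 1.000039
Product ≈ 1 (deviation 0.004%, within rounding noise).

1.0000 (no arbitrage)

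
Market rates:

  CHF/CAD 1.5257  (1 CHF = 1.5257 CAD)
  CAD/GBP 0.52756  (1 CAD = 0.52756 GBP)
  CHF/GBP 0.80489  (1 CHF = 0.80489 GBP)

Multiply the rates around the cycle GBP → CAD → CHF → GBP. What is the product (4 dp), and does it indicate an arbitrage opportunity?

Around GBP → CAD → CHF → GBP: 1 ÷ 0.52756 ÷ 1.5257 × 0.80489 = 0.999990
Product ≈ 1 (deviation 0.001%, within rounding noise).

1.0000 (no arbitrage)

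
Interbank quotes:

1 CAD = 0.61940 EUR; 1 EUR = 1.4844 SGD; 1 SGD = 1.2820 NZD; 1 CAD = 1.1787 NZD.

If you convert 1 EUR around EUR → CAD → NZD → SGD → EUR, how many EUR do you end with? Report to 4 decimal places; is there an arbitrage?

1.0000 (no arbitrage)

Around EUR → CAD → NZD → SGD → EUR: 1 ÷ 0.61940 × 1.1787 ÷ 1.2820 ÷ 1.4844 = 0.999984
Product ≈ 1 (deviation 0.002%, within rounding noise).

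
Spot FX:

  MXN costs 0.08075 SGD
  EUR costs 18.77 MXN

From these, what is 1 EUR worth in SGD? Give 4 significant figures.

1 EUR × 18.77 = 18.77 MXN
18.77 MXN × 0.08075 = 1.51568 SGD

EUR/SGD = 1.516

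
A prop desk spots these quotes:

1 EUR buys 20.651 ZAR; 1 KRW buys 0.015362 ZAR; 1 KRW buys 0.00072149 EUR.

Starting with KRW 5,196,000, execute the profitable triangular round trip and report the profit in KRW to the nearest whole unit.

Profit: KRW 161,294

Profitable loop is KRW → ZAR → EUR → KRW:
KRW 5,196,000 × 0.015362 = ZAR 79,820.95
ZAR 79,820.95 ÷ 20.651 = EUR 3,865.23
EUR 3,865.23 ÷ 0.00072149 = KRW 5,357,294
Profit = KRW 5,357,294 − KRW 5,196,000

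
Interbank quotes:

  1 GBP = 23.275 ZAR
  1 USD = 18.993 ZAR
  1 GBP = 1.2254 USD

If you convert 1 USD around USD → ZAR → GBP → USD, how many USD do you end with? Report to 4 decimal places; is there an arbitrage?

1.0000 (no arbitrage)

Around USD → ZAR → GBP → USD: 1 × 18.993 ÷ 23.275 × 1.2254 = 0.999958
Product ≈ 1 (deviation 0.004%, within rounding noise).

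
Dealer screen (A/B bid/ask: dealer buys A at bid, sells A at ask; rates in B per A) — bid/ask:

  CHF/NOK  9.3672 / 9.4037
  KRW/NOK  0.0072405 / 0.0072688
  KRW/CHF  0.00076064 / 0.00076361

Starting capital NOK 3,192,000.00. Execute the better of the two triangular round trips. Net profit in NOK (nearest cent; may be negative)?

Best loop NOK → CHF → KRW → NOK:
NOK 3,192,000.00 ÷ 9.4037 (buy CHF at ask) = CHF 339,440.86
CHF 339,440.86 ÷ 0.00076361 (buy KRW at ask) = KRW 444,521,233
KRW 444,521,233 × 0.0072405 (sell KRW at bid) = NOK 3,218,555.98

Net profit: NOK 26,555.98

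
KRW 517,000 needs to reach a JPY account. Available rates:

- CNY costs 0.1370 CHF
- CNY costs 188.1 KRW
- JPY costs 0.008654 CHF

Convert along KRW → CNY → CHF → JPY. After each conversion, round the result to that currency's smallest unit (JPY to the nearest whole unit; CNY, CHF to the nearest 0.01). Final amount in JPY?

KRW 517,000 ÷ 188.1 = CNY 2,748.54
CNY 2,748.54 × 0.1370 = CHF 376.55
CHF 376.55 ÷ 0.008654 = JPY 43,512

JPY 43,512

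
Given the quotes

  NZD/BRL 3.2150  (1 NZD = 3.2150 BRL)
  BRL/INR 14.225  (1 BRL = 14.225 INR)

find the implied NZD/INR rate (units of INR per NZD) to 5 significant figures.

1 NZD × 3.2150 = 3.215 BRL
3.215 BRL × 14.225 = 45.7334 INR

NZD/INR = 45.733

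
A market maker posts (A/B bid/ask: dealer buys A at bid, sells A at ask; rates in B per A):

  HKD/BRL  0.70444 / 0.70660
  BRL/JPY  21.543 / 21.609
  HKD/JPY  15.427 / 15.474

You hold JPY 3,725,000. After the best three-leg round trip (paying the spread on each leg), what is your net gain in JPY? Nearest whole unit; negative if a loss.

Net profit: JPY 38,565

Best loop JPY → BRL → HKD → JPY:
JPY 3,725,000 ÷ 21.609 (buy BRL at ask) = BRL 172,381.88
BRL 172,381.88 ÷ 0.70660 (buy HKD at ask) = HKD 243,959.63
HKD 243,959.63 × 15.427 (sell HKD at bid) = JPY 3,763,565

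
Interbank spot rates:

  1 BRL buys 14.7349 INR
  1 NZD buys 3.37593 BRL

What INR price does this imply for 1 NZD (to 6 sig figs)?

1 NZD × 3.37593 = 3.37593 BRL
3.37593 BRL × 14.7349 = 49.744 INR

NZD/INR = 49.7440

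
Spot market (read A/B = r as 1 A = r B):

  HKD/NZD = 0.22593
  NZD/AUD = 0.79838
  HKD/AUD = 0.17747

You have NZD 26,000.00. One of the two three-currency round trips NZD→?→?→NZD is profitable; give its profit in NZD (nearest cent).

Profitable loop is NZD → AUD → HKD → NZD:
NZD 26,000.00 × 0.79838 = AUD 20,757.88
AUD 20,757.88 ÷ 0.17747 = HKD 116,965.57
HKD 116,965.57 × 0.22593 = NZD 26,426.03
Profit = NZD 26,426.03 − NZD 26,000.00

Profit: NZD 426.03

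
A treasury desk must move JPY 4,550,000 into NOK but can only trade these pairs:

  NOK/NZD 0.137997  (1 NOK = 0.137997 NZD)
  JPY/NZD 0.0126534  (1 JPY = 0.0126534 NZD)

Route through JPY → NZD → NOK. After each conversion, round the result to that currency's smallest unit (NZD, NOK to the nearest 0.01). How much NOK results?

JPY 4,550,000 × 0.0126534 = NZD 57,572.97
NZD 57,572.97 ÷ 0.137997 = NOK 417,204.50

NOK 417,204.50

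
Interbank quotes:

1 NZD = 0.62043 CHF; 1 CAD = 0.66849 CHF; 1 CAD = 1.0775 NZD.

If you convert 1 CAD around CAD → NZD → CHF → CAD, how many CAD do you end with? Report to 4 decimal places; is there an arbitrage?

Around CAD → NZD → CHF → CAD: 1 × 1.0775 × 0.62043 ÷ 0.66849 = 1.000035
Product ≈ 1 (deviation 0.003%, within rounding noise).

1.0000 (no arbitrage)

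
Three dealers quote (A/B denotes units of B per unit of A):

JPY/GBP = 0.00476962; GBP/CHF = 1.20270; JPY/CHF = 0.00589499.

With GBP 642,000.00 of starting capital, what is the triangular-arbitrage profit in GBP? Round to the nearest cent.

Profitable loop is GBP → JPY → CHF → GBP:
GBP 642,000.00 ÷ 0.00476962 = JPY 134,601,918
JPY 134,601,918 × 0.00589499 = CHF 793,476.96
CHF 793,476.96 ÷ 1.20270 = GBP 659,746.37
Profit = GBP 659,746.37 − GBP 642,000.00

Profit: GBP 17,746.37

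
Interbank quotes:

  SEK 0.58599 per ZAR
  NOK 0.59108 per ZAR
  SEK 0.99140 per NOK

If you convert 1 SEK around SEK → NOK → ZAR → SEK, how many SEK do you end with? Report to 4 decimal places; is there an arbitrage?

1.0000 (no arbitrage)

Around SEK → NOK → ZAR → SEK: 1 ÷ 0.99140 ÷ 0.59108 × 0.58599 = 0.999989
Product ≈ 1 (deviation 0.001%, within rounding noise).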